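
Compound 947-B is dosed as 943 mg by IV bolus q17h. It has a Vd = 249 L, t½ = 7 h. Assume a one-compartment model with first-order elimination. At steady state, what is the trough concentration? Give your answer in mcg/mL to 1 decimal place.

k = ln2/t½ = ln2/7 ≈ 0.099021 h⁻¹; fraction remaining f = e^(−kτ) = e^(−0.099021×17) ≈ 0.1857.
Accumulation ratio R = 1/(1 − f) ≈ 1/0.8143 ≈ 1.2280.
Each bolus raises the concentration by D/Vd = 943/249 ≈ 3.787 mcg/mL.
Steady-state peak Cmax,ss = C₀·R ≈ 3.787 × 1.2280 ≈ 4.650 mcg/mL.
One interval later, Cmin,ss = Cmax,ss·e^(−kτ) ≈ 4.650 × 0.1857 ≈ 0.864 mcg/mL.

0.9 mcg/mL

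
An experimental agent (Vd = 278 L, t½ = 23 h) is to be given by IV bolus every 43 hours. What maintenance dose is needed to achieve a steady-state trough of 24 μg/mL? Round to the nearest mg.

τ/t½ = 43/23 ≈ 1.8696, so f = (1/2)^(43/23) ≈ 0.273656.
Cmin,ss = (D/Vd)·f/(1−f), so D = Cmin,ss·Vd·(1−f)/f.
D = 24 × 278 × (1−f)/f ≈ 24 × 278 × 2.65422 ≈ 17708.96 mg.

17709 mg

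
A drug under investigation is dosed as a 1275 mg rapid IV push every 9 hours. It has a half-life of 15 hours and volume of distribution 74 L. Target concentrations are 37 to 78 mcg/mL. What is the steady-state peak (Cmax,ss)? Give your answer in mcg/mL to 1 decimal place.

50.6 mcg/mL

k = ln2/t½ = ln2/15 ≈ 0.046210 h⁻¹; fraction remaining f = e^(−kτ) = e^(−0.046210×9) ≈ 0.6598.
Accumulation ratio R = 1/(1 − f) ≈ 1/0.3402 ≈ 2.9394.
Single-dose peak C₀ = D/Vd = 1275/74 ≈ 17.230 mcg/mL.
Steady-state peak Cmax,ss = C₀·R ≈ 17.230 × 2.9394 ≈ 50.646 mcg/mL.
Peak 50.6 mcg/mL vs MTC 78 mcg/mL: below toxic threshold.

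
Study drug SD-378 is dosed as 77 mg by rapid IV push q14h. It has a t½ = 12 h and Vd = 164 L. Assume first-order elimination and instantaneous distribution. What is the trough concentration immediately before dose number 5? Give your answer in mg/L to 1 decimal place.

0.4 mg/L

f = (1/2)^(τ/t½) = (1/2)^(14/12) ≈ 0.4454.
C₀ = D/Vd = 77/164 ≈ 0.470 mg/L.
Before the 5th dose, 4 doses have been given. Superposition: Cmin = C₀·(f + f² + … + f^4).
≈ 0.470 × (0.4454 + 0.1984 + 0.0884 + 0.0394) ≈ 0.470 × 0.7716 ≈ 0.363 mg/L.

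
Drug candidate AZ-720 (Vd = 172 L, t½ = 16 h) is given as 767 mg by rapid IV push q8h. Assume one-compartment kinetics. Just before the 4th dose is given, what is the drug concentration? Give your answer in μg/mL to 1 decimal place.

7.0 μg/mL

f = (1/2)^(τ/t½) = (1/2)^(8/16) ≈ 0.7071.
C₀ = D/Vd = 767/172 ≈ 4.459 μg/mL.
Before the 4th dose, 3 doses have been given. Superposition: Cmin = C₀·(f + f² + … + f^3).
≈ 4.459 × (0.7071 + 0.5000 + 0.3535) ≈ 4.459 × 1.5606 ≈ 6.959 μg/mL.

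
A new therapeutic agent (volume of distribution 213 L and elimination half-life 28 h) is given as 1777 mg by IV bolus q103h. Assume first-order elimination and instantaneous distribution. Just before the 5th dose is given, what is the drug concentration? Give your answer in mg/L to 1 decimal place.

f = (1/2)^(τ/t½) = (1/2)^(103/28) ≈ 0.0781.
C₀ = D/Vd = 1777/213 ≈ 8.343 mg/L.
Before the 5th dose, 4 doses have been given. Superposition: Cmin = C₀·(f + f² + … + f^4).
≈ 8.343 × (0.0781 + 0.0061 + 0.0005 + 0.0000) ≈ 8.343 × 0.0847 ≈ 0.707 mg/L.

0.7 mg/L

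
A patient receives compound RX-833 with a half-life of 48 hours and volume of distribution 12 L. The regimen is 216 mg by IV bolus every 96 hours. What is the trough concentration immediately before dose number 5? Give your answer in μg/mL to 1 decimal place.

6.0 μg/mL

f = (1/2)^(τ/t½) = (1/2)^(96/48) ≈ 0.2500.
C₀ = D/Vd = 216/12 ≈ 18.000 μg/mL.
Before the 5th dose, 4 doses have been given. Superposition: Cmin = C₀·(f + f² + … + f^4).
≈ 18.000 × (0.2500 + 0.0625 + 0.0156 + 0.0039) ≈ 18.000 × 0.3320 ≈ 5.976 μg/mL.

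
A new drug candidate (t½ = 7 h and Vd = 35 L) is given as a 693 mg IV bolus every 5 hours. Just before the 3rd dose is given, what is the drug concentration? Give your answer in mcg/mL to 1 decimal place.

f = (1/2)^(τ/t½) = (1/2)^(5/7) ≈ 0.6095.
C₀ = D/Vd = 693/35 ≈ 19.800 mcg/mL.
Before the 3rd dose, 2 doses have been given. Superposition: Cmin = C₀·(f + f²).
≈ 19.800 × (0.6095 + 0.3715) ≈ 19.800 × 0.9810 ≈ 19.424 mcg/mL.

19.4 mcg/mL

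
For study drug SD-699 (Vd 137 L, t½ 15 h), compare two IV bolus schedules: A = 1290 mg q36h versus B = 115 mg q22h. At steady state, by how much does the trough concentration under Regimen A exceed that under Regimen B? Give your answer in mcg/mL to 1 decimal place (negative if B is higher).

Regimen A: f = (1/2)^(36/15) ≈ 0.1895; Cmin,ss = (1290/137)·f/(1−f) ≈ 2.202 mcg/mL.
Regimen B: f = (1/2)^(22/15) ≈ 0.3618; Cmin,ss = (115/137)·f/(1−f) ≈ 0.476 mcg/mL.
Difference ≈ 2.202 − 0.476 ≈ 1.726 mcg/mL.

1.7 mcg/mL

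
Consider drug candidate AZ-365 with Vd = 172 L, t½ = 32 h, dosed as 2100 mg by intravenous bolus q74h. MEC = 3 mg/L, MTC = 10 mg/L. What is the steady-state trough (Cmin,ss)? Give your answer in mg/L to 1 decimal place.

k = ln2/t½ = ln2/32 ≈ 0.021661 h⁻¹; fraction remaining f = e^(−kτ) = e^(−0.021661×74) ≈ 0.2013.
Accumulation ratio R = 1/(1 − f) ≈ 1/0.7987 ≈ 1.2520.
Single-dose peak C₀ = D/Vd = 2100/172 ≈ 12.209 mg/L.
Cmax,ss = C₀/(1 − f) ≈ 12.209/0.7987 ≈ 15.286 mg/L.
One interval later, Cmin,ss = Cmax,ss·e^(−kτ) ≈ 15.286 × 0.2013 ≈ 3.077 mg/L.
Trough 3.1 mg/L vs MEC 3 mg/L: adequate.

3.1 mg/L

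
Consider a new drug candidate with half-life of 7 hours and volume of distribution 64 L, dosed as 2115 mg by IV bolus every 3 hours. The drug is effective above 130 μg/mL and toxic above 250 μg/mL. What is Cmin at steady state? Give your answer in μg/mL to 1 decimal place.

τ/t½ = 3/7 ≈ 0.42857, so fraction remaining f = (1/2)^(3/7) ≈ 0.7430.
Accumulation ratio R = 1/(1 − f) ≈ 1/0.2570 ≈ 3.8911.
Each bolus raises the concentration by D/Vd = 2115/64 ≈ 33.047 μg/mL.
Steady-state peak Cmax,ss = C₀·R ≈ 33.047 × 3.8911 ≈ 128.589 μg/mL.
Steady-state trough Cmin,ss = Cmax,ss·f ≈ 128.589 × 0.7430 ≈ 95.542 μg/mL.
Trough 95.5 μg/mL vs MEC 130 μg/mL: subtherapeutic.

95.5 μg/mL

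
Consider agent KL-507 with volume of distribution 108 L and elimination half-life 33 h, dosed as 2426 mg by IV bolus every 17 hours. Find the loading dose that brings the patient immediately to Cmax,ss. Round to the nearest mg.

8079 mg

f = (1/2)^(17/33) ≈ 0.699719; accumulation ratio R = 1/(1−f) ≈ 3.33021.
Loading dose to hit Cmax,ss on first dose: D_load = D_maint·R ≈ 2426 × 3.33021 ≈ 8079.09 mg.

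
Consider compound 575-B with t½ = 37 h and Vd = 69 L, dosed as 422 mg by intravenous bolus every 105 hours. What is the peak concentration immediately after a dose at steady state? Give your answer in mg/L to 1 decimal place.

k = ln2/t½ = ln2/37 ≈ 0.018734 h⁻¹; fraction remaining f = e^(−kτ) = e^(−0.018734×105) ≈ 0.1399.
Accumulation ratio R = 1/(1 − f) ≈ 1/0.8601 ≈ 1.1627.
Each bolus raises the concentration by D/Vd = 422/69 ≈ 6.116 mg/L.
Steady-state peak Cmax,ss = C₀·R ≈ 6.116 × 1.1627 ≈ 7.111 mg/L.

7.1 mg/L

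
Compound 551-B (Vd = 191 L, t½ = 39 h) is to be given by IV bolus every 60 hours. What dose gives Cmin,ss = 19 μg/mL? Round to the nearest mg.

6913 mg

τ/t½ = 60/39 ≈ 1.5385, so f = (1/2)^(60/39) ≈ 0.344252.
Cmin,ss = (D/Vd)·f/(1−f), so D = Cmin,ss·Vd·(1−f)/f.
D = 19 × 191 × (1−f)/f ≈ 19 × 191 × 1.90485 ≈ 6912.70 mg.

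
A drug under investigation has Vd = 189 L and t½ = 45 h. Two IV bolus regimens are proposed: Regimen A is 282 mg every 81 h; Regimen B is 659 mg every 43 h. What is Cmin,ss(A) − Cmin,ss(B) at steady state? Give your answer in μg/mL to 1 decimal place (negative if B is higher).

Regimen A: f = (1/2)^(81/45) ≈ 0.2872; Cmin,ss = (282/189)·f/(1−f) ≈ 0.601 μg/mL.
Regimen B: f = (1/2)^(43/45) ≈ 0.5156; Cmin,ss = (659/189)·f/(1−f) ≈ 3.711 μg/mL.
Difference ≈ 0.601 − 3.711 ≈ -3.110 μg/mL.

-3.1 μg/mL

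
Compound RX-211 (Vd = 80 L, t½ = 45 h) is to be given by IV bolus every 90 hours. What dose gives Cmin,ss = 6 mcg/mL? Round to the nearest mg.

1440 mg

τ/t½ = 90/45 ≈ 2, so f = (1/2)^(90/45) ≈ 0.250000.
Cmin,ss = (D/Vd)·f/(1−f), so D = Cmin,ss·Vd·(1−f)/f.
D = 6 × 80 × (1−f)/f ≈ 6 × 80 × 3.00000 ≈ 1440.00 mg.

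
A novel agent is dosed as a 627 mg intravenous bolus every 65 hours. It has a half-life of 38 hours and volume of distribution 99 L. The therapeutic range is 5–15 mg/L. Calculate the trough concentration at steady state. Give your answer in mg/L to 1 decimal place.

Over one 65-h interval, 65/38 ≈ 1.7105 half-lives elapse, leaving f ≈ 0.3055 of each dose.
Accumulation ratio R = 1/(1 − f) ≈ 1/0.6945 ≈ 1.4399.
Each bolus raises the concentration by D/Vd = 627/99 ≈ 6.333 mg/L.
Cmax,ss = C₀/(1 − f) ≈ 6.333/0.6945 ≈ 9.119 mg/L.
Steady-state trough Cmin,ss = Cmax,ss·f ≈ 9.119 × 0.3055 ≈ 2.786 mg/L.
Trough 2.8 mg/L vs MEC 5 mg/L: subtherapeutic.

2.8 mg/L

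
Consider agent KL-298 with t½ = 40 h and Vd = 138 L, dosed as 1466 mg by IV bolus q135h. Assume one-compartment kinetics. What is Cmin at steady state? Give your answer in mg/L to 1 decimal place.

k = ln2/t½ = ln2/40 ≈ 0.017329 h⁻¹; fraction remaining f = e^(−kτ) = e^(−0.017329×135) ≈ 0.0964.
Accumulation ratio R = 1/(1 − f) ≈ 1/0.9036 ≈ 1.1067.
Single-dose peak C₀ = D/Vd = 1466/138 ≈ 10.623 mg/L.
Steady-state peak Cmax,ss = C₀·R ≈ 10.623 × 1.1067 ≈ 11.756 mg/L.
Steady-state trough Cmin,ss = Cmax,ss·f ≈ 11.756 × 0.0964 ≈ 1.133 mg/L.

1.1 mg/L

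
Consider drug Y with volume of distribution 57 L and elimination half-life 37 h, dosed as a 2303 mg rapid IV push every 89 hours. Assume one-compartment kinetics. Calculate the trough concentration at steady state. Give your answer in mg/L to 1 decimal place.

9.4 mg/L

k = ln2/t½ = ln2/37 ≈ 0.018734 h⁻¹; fraction remaining f = e^(−kτ) = e^(−0.018734×89) ≈ 0.1888.
Each bolus raises the concentration by D/Vd = 2303/57 ≈ 40.404 mg/L.
Steady-state trough Cmin,ss = C₀·f/(1−f) ≈ 40.404 × 0.1888/0.8112 ≈ 9.404 mg/L.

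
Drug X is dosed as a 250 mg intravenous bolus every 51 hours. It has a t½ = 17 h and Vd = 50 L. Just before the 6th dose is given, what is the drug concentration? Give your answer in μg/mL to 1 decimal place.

f = (1/2)^(τ/t½) = (1/2)^(51/17) ≈ 0.1250.
C₀ = D/Vd = 250/50 ≈ 5.000 μg/mL.
Before the 6th dose, 5 doses have been given. Superposition: Cmin = C₀·(f + f² + … + f^5).
≈ 5.000 × (0.1250 + 0.0156 + 0.0020 + 0.0002 + 0.0000) ≈ 5.000 × 0.1428 ≈ 0.714 μg/mL.

0.7 μg/mL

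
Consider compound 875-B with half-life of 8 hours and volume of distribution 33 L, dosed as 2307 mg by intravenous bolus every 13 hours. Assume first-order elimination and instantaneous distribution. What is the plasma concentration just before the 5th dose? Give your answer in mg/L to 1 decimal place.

f = (1/2)^(τ/t½) = (1/2)^(13/8) ≈ 0.3242.
C₀ = D/Vd = 2307/33 ≈ 69.909 mg/L.
Before the 5th dose, 4 doses have been given. Superposition: Cmin = C₀·(f + f² + … + f^4).
≈ 69.909 × (0.3242 + 0.1051 + 0.0341 + 0.0110) ≈ 69.909 × 0.4744 ≈ 33.165 mg/L.

33.2 mg/L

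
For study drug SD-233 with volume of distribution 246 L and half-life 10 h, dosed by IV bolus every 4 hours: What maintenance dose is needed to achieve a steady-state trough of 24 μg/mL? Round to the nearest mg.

τ/t½ = 4/10 ≈ 0.4, so f = (1/2)^(4/10) ≈ 0.757858.
Cmin,ss = (D/Vd)·f/(1−f), so D = Cmin,ss·Vd·(1−f)/f.
D = 24 × 246 × (1−f)/f ≈ 24 × 246 × 0.31951 ≈ 1886.39 mg.

1886 mg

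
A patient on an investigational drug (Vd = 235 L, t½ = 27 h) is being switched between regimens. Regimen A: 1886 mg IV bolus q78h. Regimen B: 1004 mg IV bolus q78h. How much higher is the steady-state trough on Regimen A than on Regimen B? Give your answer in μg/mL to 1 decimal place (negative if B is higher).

Regimen A: f = (1/2)^(78/27) ≈ 0.1350; Cmin,ss = (1886/235)·f/(1−f) ≈ 1.253 μg/mL.
Regimen B: f = (1/2)^(78/27) ≈ 0.1350; Cmin,ss = (1004/235)·f/(1−f) ≈ 0.667 μg/mL.
Difference ≈ 1.253 − 0.667 ≈ 0.586 μg/mL.

0.6 μg/mL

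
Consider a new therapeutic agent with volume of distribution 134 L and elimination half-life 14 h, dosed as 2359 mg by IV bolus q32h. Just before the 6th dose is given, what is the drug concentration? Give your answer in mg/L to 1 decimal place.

f = (1/2)^(τ/t½) = (1/2)^(32/14) ≈ 0.2051.
C₀ = D/Vd = 2359/134 ≈ 17.604 mg/L.
Before the 6th dose, 5 doses have been given. Superposition: Cmin = C₀·(f + f² + … + f^5).
≈ 17.604 × (0.2051 + 0.0421 + 0.0086 + 0.0018 + 0.0004) ≈ 17.604 × 0.2580 ≈ 4.542 mg/L.

4.5 mg/L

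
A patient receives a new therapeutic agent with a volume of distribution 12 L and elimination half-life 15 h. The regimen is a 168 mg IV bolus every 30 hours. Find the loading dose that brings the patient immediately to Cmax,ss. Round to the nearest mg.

224 mg

f = (1/2)^(30/15) ≈ 0.250000; accumulation ratio R = 1/(1−f) ≈ 1.33333.
Loading dose to hit Cmax,ss on first dose: D_load = D_maint·R ≈ 168 × 1.33333 ≈ 224.00 mg.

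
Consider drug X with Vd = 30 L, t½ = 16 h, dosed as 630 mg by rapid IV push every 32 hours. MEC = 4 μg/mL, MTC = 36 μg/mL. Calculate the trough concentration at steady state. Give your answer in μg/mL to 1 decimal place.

7.0 μg/mL

τ = 32 h = 2 half-lives, so f = (1/2)^2 = 0.25.
Accumulation ratio R = 1/(1 − f) = 1/0.75 = 4/3.
Single-dose peak C₀ = D/Vd = 630/30 = 21 μg/mL.
Steady-state peak Cmax,ss = C₀·R = 21 × 4/3 ≈ 28.000 μg/mL.
Steady-state trough Cmin,ss = Cmax,ss·f ≈ 28.000 × 0.25 ≈ 7.000 μg/mL.
Trough 7.0 μg/mL vs MEC 4 μg/mL: adequate.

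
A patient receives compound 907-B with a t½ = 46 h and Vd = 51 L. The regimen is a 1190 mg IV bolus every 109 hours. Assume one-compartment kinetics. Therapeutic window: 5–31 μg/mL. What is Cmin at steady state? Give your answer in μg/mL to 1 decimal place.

5.6 μg/mL

Over one 109-h interval, 109/46 ≈ 2.3696 half-lives elapse, leaving f ≈ 0.1935 of each dose.
Accumulation ratio R = 1/(1 − f) ≈ 1/0.8065 ≈ 1.2399.
Single-dose peak C₀ = D/Vd = 1190/51 ≈ 23.333 μg/mL.
Cmax,ss = C₀/(1 − f) ≈ 23.333/0.8065 ≈ 28.931 μg/mL.
Steady-state trough Cmin,ss = Cmax,ss·f ≈ 28.931 × 0.1935 ≈ 5.598 μg/mL.
Trough 5.6 μg/mL vs MEC 5 μg/mL: adequate.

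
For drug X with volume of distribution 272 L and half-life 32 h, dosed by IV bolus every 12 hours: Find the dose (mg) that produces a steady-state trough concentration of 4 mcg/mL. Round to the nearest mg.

τ/t½ = 12/32 ≈ 0.375, so f = (1/2)^(12/32) ≈ 0.771105.
Cmin,ss = (D/Vd)·f/(1−f), so D = Cmin,ss·Vd·(1−f)/f.
D = 4 × 272 × (1−f)/f ≈ 4 × 272 × 0.29684 ≈ 322.96 mg.

323 mg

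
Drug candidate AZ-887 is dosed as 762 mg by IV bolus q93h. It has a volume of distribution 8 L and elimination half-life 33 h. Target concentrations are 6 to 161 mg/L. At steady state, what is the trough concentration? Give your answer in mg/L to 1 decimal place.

15.7 mg/L

τ/t½ = 93/33 ≈ 2.8182, so fraction remaining f = (1/2)^(93/33) ≈ 0.1418.
Single-dose peak C₀ = D/Vd = 762/8 ≈ 95.250 mg/L.
Steady-state trough Cmin,ss = C₀·f/(1−f) ≈ 95.250 × 0.1418/0.8582 ≈ 15.738 mg/L.
Trough 15.7 mg/L vs MEC 6 mg/L: adequate.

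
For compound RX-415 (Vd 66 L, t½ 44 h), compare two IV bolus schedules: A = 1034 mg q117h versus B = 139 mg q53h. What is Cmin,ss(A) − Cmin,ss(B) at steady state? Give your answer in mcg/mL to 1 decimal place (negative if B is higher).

Regimen A: f = (1/2)^(117/44) ≈ 0.1583; Cmin,ss = (1034/66)·f/(1−f) ≈ 2.946 mcg/mL.
Regimen B: f = (1/2)^(53/44) ≈ 0.4339; Cmin,ss = (139/66)·f/(1−f) ≈ 1.614 mcg/mL.
Difference ≈ 2.946 − 1.614 ≈ 1.332 mcg/mL.

1.3 mcg/mL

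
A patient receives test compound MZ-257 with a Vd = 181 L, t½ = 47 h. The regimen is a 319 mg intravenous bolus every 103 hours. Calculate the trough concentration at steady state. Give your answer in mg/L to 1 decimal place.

τ/t½ = 103/47 ≈ 2.1915, so fraction remaining f = (1/2)^(103/47) ≈ 0.2189.
At steady state, accumulation factor R = 1/(1 − e^(−kτ)) ≈ 1.2802.
Single-dose peak C₀ = D/Vd = 319/181 ≈ 1.762 mg/L.
Cmax,ss = C₀/(1 − f) ≈ 1.762/0.7811 ≈ 2.256 mg/L.
One interval later, Cmin,ss = Cmax,ss·e^(−kτ) ≈ 2.256 × 0.2189 ≈ 0.494 mg/L.

0.5 mg/L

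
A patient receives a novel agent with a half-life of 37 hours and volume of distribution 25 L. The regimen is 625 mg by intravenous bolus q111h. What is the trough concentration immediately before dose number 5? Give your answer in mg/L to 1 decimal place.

f = (1/2)^(τ/t½) = (1/2)^(111/37) ≈ 0.1250.
C₀ = D/Vd = 625/25 ≈ 25.000 mg/L.
Before the 5th dose, 4 doses have been given. Superposition: Cmin = C₀·(f + f² + … + f^4).
≈ 25.000 × (0.1250 + 0.0156 + 0.0020 + 0.0002) ≈ 25.000 × 0.1428 ≈ 3.570 mg/L.

3.6 mg/L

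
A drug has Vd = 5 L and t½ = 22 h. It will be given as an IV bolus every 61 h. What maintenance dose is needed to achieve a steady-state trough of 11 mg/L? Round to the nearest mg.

321 mg

τ/t½ = 61/22 ≈ 2.7727, so f = (1/2)^(61/22) ≈ 0.146327.
Cmin,ss = (D/Vd)·f/(1−f), so D = Cmin,ss·Vd·(1−f)/f.
D = 11 × 5 × (1−f)/f ≈ 11 × 5 × 5.83401 ≈ 320.87 mg.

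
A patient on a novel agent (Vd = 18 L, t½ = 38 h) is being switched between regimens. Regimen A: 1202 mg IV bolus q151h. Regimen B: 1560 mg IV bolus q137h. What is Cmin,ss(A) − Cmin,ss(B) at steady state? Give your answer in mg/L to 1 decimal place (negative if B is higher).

Regimen A: f = (1/2)^(151/38) ≈ 0.0637; Cmin,ss = (1202/18)·f/(1−f) ≈ 4.543 mg/L.
Regimen B: f = (1/2)^(137/38) ≈ 0.0822; Cmin,ss = (1560/18)·f/(1−f) ≈ 7.762 mg/L.
Difference ≈ 4.543 − 7.762 ≈ -3.219 mg/L.

-3.2 mg/L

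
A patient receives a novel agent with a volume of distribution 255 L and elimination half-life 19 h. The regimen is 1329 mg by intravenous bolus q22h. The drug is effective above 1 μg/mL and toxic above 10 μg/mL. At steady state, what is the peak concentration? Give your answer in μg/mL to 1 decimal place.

Over one 22-h interval, 22/19 ≈ 1.1579 half-lives elapse, leaving f ≈ 0.4482 of each dose.
Accumulation ratio R = 1/(1 − f) ≈ 1/0.5518 ≈ 1.8123.
Each bolus raises the concentration by D/Vd = 1329/255 ≈ 5.212 μg/mL.
Steady-state peak Cmax,ss = C₀·R ≈ 5.212 × 1.8123 ≈ 9.446 μg/mL.
Peak 9.4 μg/mL vs MTC 10 μg/mL: below toxic threshold.

9.4 μg/mL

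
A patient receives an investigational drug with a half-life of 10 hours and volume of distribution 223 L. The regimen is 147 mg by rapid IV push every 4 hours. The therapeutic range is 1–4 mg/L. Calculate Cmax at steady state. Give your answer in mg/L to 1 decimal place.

2.7 mg/L

Over one 4-h interval, 4/10 ≈ 0.4 half-lives elapse, leaving f ≈ 0.7579 of each dose.
Accumulation ratio R = 1/(1 − f) ≈ 1/0.2421 ≈ 4.1305.
Each bolus raises the concentration by D/Vd = 147/223 ≈ 0.659 mg/L.
Steady-state peak Cmax,ss = C₀·R ≈ 0.659 × 4.1305 ≈ 2.722 mg/L.
Peak 2.7 mg/L vs MTC 4 mg/L: below toxic threshold.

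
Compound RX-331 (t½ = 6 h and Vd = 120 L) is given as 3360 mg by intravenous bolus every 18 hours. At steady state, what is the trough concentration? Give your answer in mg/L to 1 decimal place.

4.0 mg/L

τ = 18 h = 3 half-lives, so f = (1/2)^3 = 0.125.
Accumulation ratio R = 1/(1 − f) = 1/0.875 = 8/7.
Single-dose peak C₀ = D/Vd = 3360/120 = 28 mg/L.
Steady-state peak Cmax,ss = C₀·R = 28 × 8/7 ≈ 32.000 mg/L.
Steady-state trough Cmin,ss = Cmax,ss·f ≈ 32.000 × 0.125 ≈ 4.000 mg/L.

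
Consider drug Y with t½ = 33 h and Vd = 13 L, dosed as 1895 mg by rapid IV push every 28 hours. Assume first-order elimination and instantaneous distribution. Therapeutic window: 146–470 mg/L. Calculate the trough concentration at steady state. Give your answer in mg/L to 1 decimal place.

182.1 mg/L

τ/t½ = 28/33 ≈ 0.84848, so fraction remaining f = (1/2)^(28/33) ≈ 0.5554.
At steady state, accumulation factor R = 1/(1 − e^(−kτ)) ≈ 2.2492.
Single-dose peak C₀ = D/Vd = 1895/13 ≈ 145.769 mg/L.
Steady-state peak Cmax,ss = C₀·R ≈ 145.769 × 2.2492 ≈ 327.864 mg/L.
Steady-state trough Cmin,ss = Cmax,ss·f ≈ 327.864 × 0.5554 ≈ 182.096 mg/L.
Trough 182.1 mg/L vs MEC 146 mg/L: adequate.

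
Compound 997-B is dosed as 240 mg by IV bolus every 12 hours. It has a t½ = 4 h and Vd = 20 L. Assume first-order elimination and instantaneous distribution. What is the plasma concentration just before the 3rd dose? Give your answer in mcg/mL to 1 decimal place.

1.7 mcg/mL

f = (1/2)^(τ/t½) = (1/2)^(12/4) ≈ 0.1250.
C₀ = D/Vd = 240/20 ≈ 12.000 mcg/mL.
Before the 3rd dose, 2 doses have been given. Superposition: Cmin = C₀·(f + f²).
≈ 12.000 × (0.1250 + 0.0156) ≈ 12.000 × 0.1406 ≈ 1.687 mcg/mL.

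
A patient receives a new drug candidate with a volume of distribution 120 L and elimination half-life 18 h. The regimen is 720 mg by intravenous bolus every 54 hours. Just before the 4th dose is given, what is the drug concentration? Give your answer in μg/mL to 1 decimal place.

f = (1/2)^(τ/t½) = (1/2)^(54/18) ≈ 0.1250.
C₀ = D/Vd = 720/120 ≈ 6.000 μg/mL.
Before the 4th dose, 3 doses have been given. Superposition: Cmin = C₀·(f + f² + … + f^3).
≈ 6.000 × (0.1250 + 0.0156 + 0.0020) ≈ 6.000 × 0.1426 ≈ 0.856 μg/mL.

0.9 μg/mL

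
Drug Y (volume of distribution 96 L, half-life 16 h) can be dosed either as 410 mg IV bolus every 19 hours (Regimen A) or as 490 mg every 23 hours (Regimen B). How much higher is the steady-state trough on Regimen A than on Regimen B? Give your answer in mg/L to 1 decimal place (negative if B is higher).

Regimen A: f = (1/2)^(19/16) ≈ 0.4391; Cmin,ss = (410/96)·f/(1−f) ≈ 3.343 mg/L.
Regimen B: f = (1/2)^(23/16) ≈ 0.3692; Cmin,ss = (490/96)·f/(1−f) ≈ 2.987 mg/L.
Difference ≈ 3.343 − 2.987 ≈ 0.356 mg/L.

0.4 mg/L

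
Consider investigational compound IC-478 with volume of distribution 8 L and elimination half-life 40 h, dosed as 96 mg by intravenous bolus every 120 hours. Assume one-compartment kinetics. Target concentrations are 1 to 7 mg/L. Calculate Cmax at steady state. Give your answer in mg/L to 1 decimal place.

τ = 120 h = 3 half-lives, so f = (1/2)^3 = 0.125.
Accumulation ratio R = 1/(1 − f) = 1/0.875 = 8/7.
Single-dose peak C₀ = D/Vd = 96/8 = 12 mg/L.
Steady-state peak Cmax,ss = C₀·R = 12 × 8/7 ≈ 13.714 mg/L.
Peak 13.7 mg/L vs MTC 7 mg/L: exceeds toxic threshold.

13.7 mg/L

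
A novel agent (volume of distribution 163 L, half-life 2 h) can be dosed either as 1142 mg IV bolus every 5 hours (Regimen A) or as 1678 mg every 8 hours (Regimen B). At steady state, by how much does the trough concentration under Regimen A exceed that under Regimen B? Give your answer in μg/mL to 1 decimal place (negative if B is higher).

0.8 μg/mL

Regimen A: f = (1/2)^(5/2) ≈ 0.1768; Cmin,ss = (1142/163)·f/(1−f) ≈ 1.505 μg/mL.
Regimen B: f = (1/2)^(8/2) ≈ 0.0625; Cmin,ss = (1678/163)·f/(1−f) ≈ 0.686 μg/mL.
Difference ≈ 1.505 − 0.686 ≈ 0.819 μg/mL.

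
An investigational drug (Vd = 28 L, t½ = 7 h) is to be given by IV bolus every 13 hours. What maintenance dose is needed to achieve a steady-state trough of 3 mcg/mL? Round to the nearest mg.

220 mg

τ/t½ = 13/7 ≈ 1.8571, so f = (1/2)^(13/7) ≈ 0.276022.
Cmin,ss = (D/Vd)·f/(1−f), so D = Cmin,ss·Vd·(1−f)/f.
D = 3 × 28 × (1−f)/f ≈ 3 × 28 × 2.62290 ≈ 220.32 mg.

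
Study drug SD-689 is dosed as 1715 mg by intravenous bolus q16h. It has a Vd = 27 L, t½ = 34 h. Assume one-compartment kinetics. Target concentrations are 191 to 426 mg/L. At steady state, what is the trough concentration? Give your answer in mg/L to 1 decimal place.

164.7 mg/L

τ/t½ = 16/34 ≈ 0.47059, so fraction remaining f = (1/2)^(16/34) ≈ 0.7217.
Each bolus raises the concentration by D/Vd = 1715/27 ≈ 63.519 mg/L.
Steady-state trough Cmin,ss = C₀·f/(1−f) ≈ 63.519 × 0.7217/0.2783 ≈ 164.720 mg/L.
Trough 164.7 mg/L vs MEC 191 mg/L: subtherapeutic.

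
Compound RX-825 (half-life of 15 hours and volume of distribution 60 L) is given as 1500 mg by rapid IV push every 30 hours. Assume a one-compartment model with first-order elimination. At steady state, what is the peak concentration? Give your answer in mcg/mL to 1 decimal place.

The dosing interval is 2 half-lives, so f = 2^(−2) = 0.25.
At steady state, R = 1/(1 − 0.25) = 4/3.
Single-dose peak C₀ = D/Vd = 1500/60 = 25 mcg/mL.
Steady-state peak Cmax,ss = C₀·R = 25 × 4/3 ≈ 33.333 mcg/mL.

33.3 mcg/mL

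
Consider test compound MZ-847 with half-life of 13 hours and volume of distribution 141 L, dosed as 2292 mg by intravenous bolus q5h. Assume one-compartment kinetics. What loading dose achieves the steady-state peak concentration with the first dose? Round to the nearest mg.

9794 mg

f = (1/2)^(5/13) ≈ 0.765983; accumulation ratio R = 1/(1−f) ≈ 4.27319.
Loading dose to hit Cmax,ss on first dose: D_load = D_maint·R ≈ 2292 × 4.27319 ≈ 9794.15 mg.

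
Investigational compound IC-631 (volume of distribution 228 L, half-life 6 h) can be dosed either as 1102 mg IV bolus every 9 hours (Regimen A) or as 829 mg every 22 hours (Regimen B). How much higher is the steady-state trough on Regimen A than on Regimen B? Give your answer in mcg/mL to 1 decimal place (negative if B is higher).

2.3 mcg/mL

Regimen A: f = (1/2)^(9/6) ≈ 0.3536; Cmin,ss = (1102/228)·f/(1−f) ≈ 2.644 mcg/mL.
Regimen B: f = (1/2)^(22/6) ≈ 0.0787; Cmin,ss = (829/228)·f/(1−f) ≈ 0.311 mcg/mL.
Difference ≈ 2.644 − 0.311 ≈ 2.333 mcg/mL.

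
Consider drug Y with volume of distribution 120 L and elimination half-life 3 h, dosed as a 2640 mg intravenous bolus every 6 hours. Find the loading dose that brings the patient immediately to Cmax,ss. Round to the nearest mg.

3520 mg

f = (1/2)^(6/3) ≈ 0.250000; accumulation ratio R = 1/(1−f) ≈ 1.33333.
Loading dose to hit Cmax,ss on first dose: D_load = D_maint·R ≈ 2640 × 1.33333 ≈ 3519.99 mg.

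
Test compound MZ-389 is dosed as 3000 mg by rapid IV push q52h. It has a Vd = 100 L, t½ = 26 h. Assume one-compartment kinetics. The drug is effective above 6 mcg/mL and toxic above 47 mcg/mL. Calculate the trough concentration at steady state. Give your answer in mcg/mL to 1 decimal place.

The dosing interval is 2 half-lives, so f = 2^(−2) = 0.25.
At steady state, R = 1/(1 − 0.25) = 4/3.
Single-dose peak C₀ = D/Vd = 3000/100 = 30 mcg/mL.
Steady-state peak Cmax,ss = C₀·R = 30 × 4/3 ≈ 40.000 mcg/mL.
Steady-state trough Cmin,ss = Cmax,ss·f ≈ 40.000 × 0.25 ≈ 10.000 mcg/mL.
Trough 10.0 mcg/mL vs MEC 6 mcg/mL: adequate.

10.0 mcg/mL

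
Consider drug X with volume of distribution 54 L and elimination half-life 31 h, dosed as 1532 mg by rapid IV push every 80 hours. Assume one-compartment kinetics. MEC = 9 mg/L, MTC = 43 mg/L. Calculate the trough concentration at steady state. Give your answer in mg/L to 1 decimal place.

5.7 mg/L

k = ln2/t½ = ln2/31 ≈ 0.022360 h⁻¹; fraction remaining f = e^(−kτ) = e^(−0.022360×80) ≈ 0.1672.
Accumulation ratio R = 1/(1 − f) ≈ 1/0.8328 ≈ 1.2008.
Single-dose peak C₀ = D/Vd = 1532/54 ≈ 28.370 mg/L.
Steady-state peak Cmax,ss = C₀·R ≈ 28.370 × 1.2008 ≈ 34.067 mg/L.
One interval later, Cmin,ss = Cmax,ss·e^(−kτ) ≈ 34.067 × 0.1672 ≈ 5.696 mg/L.
Trough 5.7 mg/L vs MEC 9 mg/L: subtherapeutic.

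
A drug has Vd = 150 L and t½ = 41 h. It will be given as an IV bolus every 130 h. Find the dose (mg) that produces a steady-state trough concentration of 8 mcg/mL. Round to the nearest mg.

τ/t½ = 130/41 ≈ 3.1707, so f = (1/2)^(130/41) ≈ 0.111049.
Cmin,ss = (D/Vd)·f/(1−f), so D = Cmin,ss·Vd·(1−f)/f.
D = 8 × 150 × (1−f)/f ≈ 8 × 150 × 8.00503 ≈ 9606.04 mg.

9606 mg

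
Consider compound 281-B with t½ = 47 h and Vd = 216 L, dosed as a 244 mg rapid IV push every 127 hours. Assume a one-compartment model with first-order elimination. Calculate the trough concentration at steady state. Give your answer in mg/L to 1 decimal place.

0.2 mg/L

τ/t½ = 127/47 ≈ 2.7021, so fraction remaining f = (1/2)^(127/47) ≈ 0.1537.
Accumulation ratio R = 1/(1 − f) ≈ 1/0.8463 ≈ 1.1816.
Each bolus raises the concentration by D/Vd = 244/216 ≈ 1.130 mg/L.
Steady-state peak Cmax,ss = C₀·R ≈ 1.130 × 1.1816 ≈ 1.335 mg/L.
One interval later, Cmin,ss = Cmax,ss·e^(−kτ) ≈ 1.335 × 0.1537 ≈ 0.205 mg/L.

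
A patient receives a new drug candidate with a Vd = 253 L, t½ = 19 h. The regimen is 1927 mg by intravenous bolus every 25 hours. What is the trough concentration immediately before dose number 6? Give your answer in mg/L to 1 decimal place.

f = (1/2)^(τ/t½) = (1/2)^(25/19) ≈ 0.4017.
C₀ = D/Vd = 1927/253 ≈ 7.617 mg/L.
Before the 6th dose, 5 doses have been given. Superposition: Cmin = C₀·(f + f² + … + f^5).
≈ 7.617 × (0.4017 + 0.1614 + 0.0648 + 0.0260 + 0.0105) ≈ 7.617 × 0.6644 ≈ 5.061 mg/L.

5.1 mg/L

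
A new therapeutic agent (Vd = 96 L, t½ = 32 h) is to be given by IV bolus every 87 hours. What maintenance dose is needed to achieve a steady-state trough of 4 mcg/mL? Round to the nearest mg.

2144 mg

τ/t½ = 87/32 ≈ 2.7188, so f = (1/2)^(87/32) ≈ 0.151906.
Cmin,ss = (D/Vd)·f/(1−f), so D = Cmin,ss·Vd·(1−f)/f.
D = 4 × 96 × (1−f)/f ≈ 4 × 96 × 5.58302 ≈ 2143.88 mg.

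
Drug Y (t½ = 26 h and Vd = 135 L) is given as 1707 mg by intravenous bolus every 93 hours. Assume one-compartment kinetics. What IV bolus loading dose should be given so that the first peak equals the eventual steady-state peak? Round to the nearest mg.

1863 mg

f = (1/2)^(93/26) ≈ 0.083799; accumulation ratio R = 1/(1−f) ≈ 1.09146.
Loading dose to hit Cmax,ss on first dose: D_load = D_maint·R ≈ 1707 × 1.09146 ≈ 1863.12 mg.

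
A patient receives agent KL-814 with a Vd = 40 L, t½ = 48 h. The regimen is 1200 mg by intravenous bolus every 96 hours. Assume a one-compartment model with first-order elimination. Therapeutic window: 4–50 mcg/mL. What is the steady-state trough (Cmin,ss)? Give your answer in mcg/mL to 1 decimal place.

10.0 mcg/mL

τ = 96 h = 2 half-lives, so f = (1/2)^2 = 0.25.
At steady state, R = 1/(1 − 0.25) = 4/3.
Single-dose peak C₀ = D/Vd = 1200/40 = 30 mcg/mL.
Steady-state peak Cmax,ss = C₀·R = 30 × 4/3 ≈ 40.000 mcg/mL.
Steady-state trough Cmin,ss = Cmax,ss·f ≈ 40.000 × 0.25 ≈ 10.000 mcg/mL.
Trough 10.0 mcg/mL vs MEC 4 mcg/mL: adequate.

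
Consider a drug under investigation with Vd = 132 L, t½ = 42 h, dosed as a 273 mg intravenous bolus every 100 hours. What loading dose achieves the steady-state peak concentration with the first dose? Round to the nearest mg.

f = (1/2)^(100/42) ≈ 0.191983; accumulation ratio R = 1/(1−f) ≈ 1.23760.
Loading dose to hit Cmax,ss on first dose: D_load = D_maint·R ≈ 273 × 1.23760 ≈ 337.86 mg.

338 mg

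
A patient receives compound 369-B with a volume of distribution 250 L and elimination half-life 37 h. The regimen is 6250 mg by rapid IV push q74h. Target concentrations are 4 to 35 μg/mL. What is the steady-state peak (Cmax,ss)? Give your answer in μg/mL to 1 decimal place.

33.3 μg/mL

τ = 74 h = 2 half-lives, so f = (1/2)^2 = 0.25.
At steady state, R = 1/(1 − 0.25) = 4/3.
Single-dose peak C₀ = D/Vd = 6250/250 = 25 μg/mL.
Steady-state peak Cmax,ss = C₀·R = 25 × 4/3 ≈ 33.333 μg/mL.
Peak 33.3 μg/mL vs MTC 35 μg/mL: below toxic threshold.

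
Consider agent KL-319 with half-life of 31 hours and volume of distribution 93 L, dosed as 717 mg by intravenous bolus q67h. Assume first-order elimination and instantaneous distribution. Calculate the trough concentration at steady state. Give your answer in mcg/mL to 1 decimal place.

τ/t½ = 67/31 ≈ 2.1613, so fraction remaining f = (1/2)^(67/31) ≈ 0.2236.
Each bolus raises the concentration by D/Vd = 717/93 ≈ 7.710 mcg/mL.
Steady-state trough Cmin,ss = C₀·f/(1−f) ≈ 7.710 × 0.2236/0.7764 ≈ 2.220 mcg/mL.

2.2 mcg/mL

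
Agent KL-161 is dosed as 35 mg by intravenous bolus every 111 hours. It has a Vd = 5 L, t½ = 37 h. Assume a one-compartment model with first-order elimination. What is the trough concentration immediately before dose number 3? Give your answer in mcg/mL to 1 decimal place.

1.0 mcg/mL

f = (1/2)^(τ/t½) = (1/2)^(111/37) ≈ 0.1250.
C₀ = D/Vd = 35/5 ≈ 7.000 mcg/mL.
Before the 3rd dose, 2 doses have been given. Superposition: Cmin = C₀·(f + f²).
≈ 7.000 × (0.1250 + 0.0156) ≈ 7.000 × 0.1406 ≈ 0.984 mcg/mL.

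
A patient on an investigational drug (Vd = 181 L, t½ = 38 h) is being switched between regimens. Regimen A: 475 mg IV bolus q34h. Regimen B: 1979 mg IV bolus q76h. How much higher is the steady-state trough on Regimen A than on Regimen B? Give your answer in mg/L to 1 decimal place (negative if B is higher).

-0.6 mg/L

Regimen A: f = (1/2)^(34/38) ≈ 0.5378; Cmin,ss = (475/181)·f/(1−f) ≈ 3.054 mg/L.
Regimen B: f = (1/2)^(76/38) ≈ 0.2500; Cmin,ss = (1979/181)·f/(1−f) ≈ 3.645 mg/L.
Difference ≈ 3.054 − 3.645 ≈ -0.591 mg/L.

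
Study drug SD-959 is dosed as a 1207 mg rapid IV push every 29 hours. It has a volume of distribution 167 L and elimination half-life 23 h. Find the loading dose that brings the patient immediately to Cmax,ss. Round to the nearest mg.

f = (1/2)^(29/23) ≈ 0.417292; accumulation ratio R = 1/(1−f) ≈ 1.71613.
Loading dose to hit Cmax,ss on first dose: D_load = D_maint·R ≈ 1207 × 1.71613 ≈ 2071.37 mg.

2071 mg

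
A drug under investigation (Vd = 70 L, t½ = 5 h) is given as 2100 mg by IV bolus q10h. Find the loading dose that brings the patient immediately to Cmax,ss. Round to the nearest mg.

f = (1/2)^(10/5) ≈ 0.250000; accumulation ratio R = 1/(1−f) ≈ 1.33333.
Loading dose to hit Cmax,ss on first dose: D_load = D_maint·R ≈ 2100 × 1.33333 ≈ 2799.99 mg.

2800 mg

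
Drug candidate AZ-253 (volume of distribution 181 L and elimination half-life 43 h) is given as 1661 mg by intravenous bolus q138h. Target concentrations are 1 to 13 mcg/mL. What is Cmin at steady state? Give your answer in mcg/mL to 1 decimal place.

Over one 138-h interval, 138/43 ≈ 3.2093 half-lives elapse, leaving f ≈ 0.1081 of each dose.
At steady state, accumulation factor R = 1/(1 − e^(−kτ)) ≈ 1.1212.
Single-dose peak C₀ = D/Vd = 1661/181 ≈ 9.177 mcg/mL.
Steady-state peak Cmax,ss = C₀·R ≈ 9.177 × 1.1212 ≈ 10.289 mcg/mL.
Steady-state trough Cmin,ss = Cmax,ss·f ≈ 10.289 × 0.1081 ≈ 1.112 mcg/mL.
Trough 1.1 mcg/mL vs MEC 1 mcg/mL: adequate.

1.1 mcg/mL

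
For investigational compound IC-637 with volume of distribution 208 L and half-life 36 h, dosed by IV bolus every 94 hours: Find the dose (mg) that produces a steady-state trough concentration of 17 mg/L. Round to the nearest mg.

18068 mg

τ/t½ = 94/36 ≈ 2.6111, so f = (1/2)^(94/36) ≈ 0.163673.
Cmin,ss = (D/Vd)·f/(1−f), so D = Cmin,ss·Vd·(1−f)/f.
D = 17 × 208 × (1−f)/f ≈ 17 × 208 × 5.10974 ≈ 18068.04 mg.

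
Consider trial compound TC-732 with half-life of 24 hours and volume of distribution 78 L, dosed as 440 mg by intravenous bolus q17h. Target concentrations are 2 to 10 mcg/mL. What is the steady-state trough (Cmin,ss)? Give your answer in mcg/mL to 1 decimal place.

τ/t½ = 17/24 ≈ 0.70833, so fraction remaining f = (1/2)^(17/24) ≈ 0.6120.
At steady state, accumulation factor R = 1/(1 − e^(−kτ)) ≈ 2.5773.
Single-dose peak C₀ = D/Vd = 440/78 ≈ 5.641 mcg/mL.
Cmax,ss = C₀/(1 − f) ≈ 5.641/0.3880 ≈ 14.539 mcg/mL.
One interval later, Cmin,ss = Cmax,ss·e^(−kτ) ≈ 14.539 × 0.6120 ≈ 8.898 mcg/mL.
Trough 8.9 mcg/mL vs MEC 2 mcg/mL: adequate.

8.9 mcg/mL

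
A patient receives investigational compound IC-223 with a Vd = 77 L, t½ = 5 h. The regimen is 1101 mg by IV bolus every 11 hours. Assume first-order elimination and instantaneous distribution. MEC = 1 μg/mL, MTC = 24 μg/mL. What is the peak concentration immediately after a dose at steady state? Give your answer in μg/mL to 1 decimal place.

k = ln2/t½ = ln2/5 ≈ 0.138629 h⁻¹; fraction remaining f = e^(−kτ) = e^(−0.138629×11) ≈ 0.2176.
Accumulation ratio R = 1/(1 − f) ≈ 1/0.7824 ≈ 1.2781.
Each bolus raises the concentration by D/Vd = 1101/77 ≈ 14.299 μg/mL.
Steady-state peak Cmax,ss = C₀·R ≈ 14.299 × 1.2781 ≈ 18.276 μg/mL.
Peak 18.3 μg/mL vs MTC 24 μg/mL: below toxic threshold.

18.3 μg/mL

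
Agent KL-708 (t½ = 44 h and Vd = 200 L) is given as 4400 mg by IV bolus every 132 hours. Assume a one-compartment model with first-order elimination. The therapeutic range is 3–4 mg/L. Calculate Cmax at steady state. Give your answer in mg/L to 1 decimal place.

25.1 mg/L

τ = 132 h = 3 half-lives, so f = (1/2)^3 = 0.125.
Accumulation ratio R = 1/(1 − f) = 1/0.875 = 8/7.
Single-dose peak C₀ = D/Vd = 4400/200 = 22 mg/L.
Steady-state peak Cmax,ss = C₀·R = 22 × 8/7 ≈ 25.143 mg/L.
Peak 25.1 mg/L vs MTC 4 mg/L: exceeds toxic threshold.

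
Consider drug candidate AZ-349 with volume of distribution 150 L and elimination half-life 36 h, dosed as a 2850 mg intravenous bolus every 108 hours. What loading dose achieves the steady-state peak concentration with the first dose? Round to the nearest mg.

f = (1/2)^(108/36) ≈ 0.125000; accumulation ratio R = 1/(1−f) ≈ 1.14286.
Loading dose to hit Cmax,ss on first dose: D_load = D_maint·R ≈ 2850 × 1.14286 ≈ 3257.15 mg.

3257 mg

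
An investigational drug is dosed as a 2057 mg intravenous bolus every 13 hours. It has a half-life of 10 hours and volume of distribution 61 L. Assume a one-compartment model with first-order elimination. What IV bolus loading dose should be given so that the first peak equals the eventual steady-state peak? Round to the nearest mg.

3464 mg

f = (1/2)^(13/10) ≈ 0.406126; accumulation ratio R = 1/(1−f) ≈ 1.68386.
Loading dose to hit Cmax,ss on first dose: D_load = D_maint·R ≈ 2057 × 1.68386 ≈ 3463.70 mg.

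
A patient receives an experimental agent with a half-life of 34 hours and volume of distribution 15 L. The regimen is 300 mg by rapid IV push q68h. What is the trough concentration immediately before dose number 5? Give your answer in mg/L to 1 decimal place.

6.6 mg/L

f = (1/2)^(τ/t½) = (1/2)^(68/34) ≈ 0.2500.
C₀ = D/Vd = 300/15 ≈ 20.000 mg/L.
Before the 5th dose, 4 doses have been given. Superposition: Cmin = C₀·(f + f² + … + f^4).
≈ 20.000 × (0.2500 + 0.0625 + 0.0156 + 0.0039) ≈ 20.000 × 0.3320 ≈ 6.640 mg/L.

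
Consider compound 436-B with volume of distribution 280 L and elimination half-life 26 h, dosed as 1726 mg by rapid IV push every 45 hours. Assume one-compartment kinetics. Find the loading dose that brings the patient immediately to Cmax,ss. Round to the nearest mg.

2470 mg

f = (1/2)^(45/26) ≈ 0.301291; accumulation ratio R = 1/(1−f) ≈ 1.43121.
Loading dose to hit Cmax,ss on first dose: D_load = D_maint·R ≈ 1726 × 1.43121 ≈ 2470.27 mg.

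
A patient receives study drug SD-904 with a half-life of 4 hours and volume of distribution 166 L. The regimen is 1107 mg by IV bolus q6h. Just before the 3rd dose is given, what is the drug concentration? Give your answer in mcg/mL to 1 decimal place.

f = (1/2)^(τ/t½) = (1/2)^(6/4) ≈ 0.3536.
C₀ = D/Vd = 1107/166 ≈ 6.669 mcg/mL.
Before the 3rd dose, 2 doses have been given. Superposition: Cmin = C₀·(f + f²).
≈ 6.669 × (0.3536 + 0.1250) ≈ 6.669 × 0.4786 ≈ 3.192 mcg/mL.

3.2 mcg/mL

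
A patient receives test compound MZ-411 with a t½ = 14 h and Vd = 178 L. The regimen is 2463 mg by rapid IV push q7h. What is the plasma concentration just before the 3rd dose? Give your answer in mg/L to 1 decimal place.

16.7 mg/L

f = (1/2)^(τ/t½) = (1/2)^(7/14) ≈ 0.7071.
C₀ = D/Vd = 2463/178 ≈ 13.837 mg/L.
Before the 3rd dose, 2 doses have been given. Superposition: Cmin = C₀·(f + f²).
≈ 13.837 × (0.7071 + 0.5000) ≈ 13.837 × 1.2071 ≈ 16.703 mg/L.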